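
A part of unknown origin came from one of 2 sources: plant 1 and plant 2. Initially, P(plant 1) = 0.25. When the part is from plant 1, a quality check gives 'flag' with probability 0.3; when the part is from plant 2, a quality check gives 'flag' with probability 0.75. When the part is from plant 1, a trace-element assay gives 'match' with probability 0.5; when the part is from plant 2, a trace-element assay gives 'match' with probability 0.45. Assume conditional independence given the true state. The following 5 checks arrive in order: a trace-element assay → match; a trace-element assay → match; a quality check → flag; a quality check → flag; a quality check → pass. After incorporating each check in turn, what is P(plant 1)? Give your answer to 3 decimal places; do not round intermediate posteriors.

0.156

After a trace-element assay='match': P(plant 1) = 0.5·0.2500 / (0.5·0.2500 + 0.45·0.7500) ≈ 0.2703
After a trace-element assay='match': P(plant 1) = 0.5·0.2703 / (0.5·0.2703 + 0.45·0.7297) ≈ 0.2915
After a quality check='flag': P(plant 1) = 0.3·0.2915 / (0.3·0.2915 + 0.75·0.7085) ≈ 0.1413
After a quality check='flag': P(plant 1) = 0.3·0.1413 / (0.3·0.1413 + 0.75·0.8587) ≈ 0.0618
After a quality check='pass': P(plant 1) = 0.7·0.0618 / (0.7·0.0618 + 0.25·0.9382) ≈ 0.1557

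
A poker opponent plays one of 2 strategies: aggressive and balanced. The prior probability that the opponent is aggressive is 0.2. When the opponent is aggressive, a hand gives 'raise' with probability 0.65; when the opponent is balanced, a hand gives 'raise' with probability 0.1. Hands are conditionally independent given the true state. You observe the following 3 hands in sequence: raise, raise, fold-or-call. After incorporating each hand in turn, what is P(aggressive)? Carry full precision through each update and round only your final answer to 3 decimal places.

0.804

After 'raise': P(aggressive) = 0.65·0.2000 / (0.65·0.2000 + 0.1·0.8000) ≈ 0.6190
After 'raise': P(aggressive) = 0.65·0.6190 / (0.65·0.6190 + 0.1·0.3810) ≈ 0.9135
After 'fold-or-call': P(aggressive) = 0.35·0.9135 / (0.35·0.9135 + 0.9·0.0865) ≈ 0.8042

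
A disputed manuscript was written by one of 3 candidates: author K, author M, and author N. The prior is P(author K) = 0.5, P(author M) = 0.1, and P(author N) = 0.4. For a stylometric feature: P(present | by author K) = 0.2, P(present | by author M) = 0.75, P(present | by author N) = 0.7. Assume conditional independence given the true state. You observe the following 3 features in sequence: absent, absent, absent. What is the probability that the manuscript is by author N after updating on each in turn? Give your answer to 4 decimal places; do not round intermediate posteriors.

Each posterior becomes the prior for the next update.
After 'absent': normaliser = 0.8·0.5000 + 0.25·0.1000 + 0.3·0.4000; P(author K) ≈ 0.7339, P(author M) ≈ 0.0459, P(author N) ≈ 0.2202
After 'absent': normaliser = 0.8·0.7339 + 0.25·0.0459 + 0.3·0.2202; P(author K) ≈ 0.8834, P(author M) ≈ 0.0173, P(author N) ≈ 0.0994
After 'absent': normaliser = 0.8·0.8834 + 0.25·0.0173 + 0.3·0.0994; P(author K) ≈ 0.9539, P(author M) ≈ 0.0058, P(author N) ≈ 0.0402

0.0402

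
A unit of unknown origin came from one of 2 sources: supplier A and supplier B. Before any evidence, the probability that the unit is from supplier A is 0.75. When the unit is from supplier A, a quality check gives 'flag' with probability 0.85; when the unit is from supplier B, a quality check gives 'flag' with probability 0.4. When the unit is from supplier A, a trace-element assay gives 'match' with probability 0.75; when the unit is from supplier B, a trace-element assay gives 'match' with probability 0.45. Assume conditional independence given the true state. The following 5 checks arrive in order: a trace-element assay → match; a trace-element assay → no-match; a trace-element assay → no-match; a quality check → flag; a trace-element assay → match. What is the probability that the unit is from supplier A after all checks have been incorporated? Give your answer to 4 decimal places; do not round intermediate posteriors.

0.7853

After a trace-element assay='match': P(supplier A) = 0.75·0.7500 / (0.75·0.7500 + 0.45·0.2500) ≈ 0.8333
After a trace-element assay='no-match': P(supplier A) = 0.25·0.8333 / (0.25·0.8333 + 0.55·0.1667) ≈ 0.6944
After a trace-element assay='no-match': P(supplier A) = 0.25·0.6944 / (0.25·0.6944 + 0.55·0.3056) ≈ 0.5081
After a quality check='flag': P(supplier A) = 0.85·0.5081 / (0.85·0.5081 + 0.4·0.4919) ≈ 0.6870
After a trace-element assay='match': P(supplier A) = 0.75·0.6870 / (0.75·0.6870 + 0.45·0.3130) ≈ 0.7853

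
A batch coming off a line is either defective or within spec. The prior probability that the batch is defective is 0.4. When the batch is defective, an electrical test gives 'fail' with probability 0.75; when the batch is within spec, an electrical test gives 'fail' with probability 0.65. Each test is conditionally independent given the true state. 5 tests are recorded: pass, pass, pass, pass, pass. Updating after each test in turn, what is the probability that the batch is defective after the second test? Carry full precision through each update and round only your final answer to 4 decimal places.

0.2538

Each posterior becomes the prior for the next update.
After 'pass': P(defective) = 0.25·0.4000 / (0.25·0.4000 + 0.35·0.6000) ≈ 0.3226
After 'pass': P(defective) = 0.25·0.3226 / (0.25·0.3226 + 0.35·0.6774) ≈ 0.2538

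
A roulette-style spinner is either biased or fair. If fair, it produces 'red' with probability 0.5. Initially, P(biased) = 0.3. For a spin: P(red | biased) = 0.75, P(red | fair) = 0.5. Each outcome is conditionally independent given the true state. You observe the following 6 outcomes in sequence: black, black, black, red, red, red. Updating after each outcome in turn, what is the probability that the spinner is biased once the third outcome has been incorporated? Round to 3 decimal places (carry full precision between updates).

Each posterior becomes the prior for the next update.
After 'black': P(biased) = 0.25·0.3000 / (0.25·0.3000 + 0.5·0.7000) ≈ 0.1765
After 'black': P(biased) = 0.25·0.1765 / (0.25·0.1765 + 0.5·0.8235) ≈ 0.0968
After 'black': P(biased) = 0.25·0.0968 / (0.25·0.0968 + 0.5·0.9032) ≈ 0.0508

0.051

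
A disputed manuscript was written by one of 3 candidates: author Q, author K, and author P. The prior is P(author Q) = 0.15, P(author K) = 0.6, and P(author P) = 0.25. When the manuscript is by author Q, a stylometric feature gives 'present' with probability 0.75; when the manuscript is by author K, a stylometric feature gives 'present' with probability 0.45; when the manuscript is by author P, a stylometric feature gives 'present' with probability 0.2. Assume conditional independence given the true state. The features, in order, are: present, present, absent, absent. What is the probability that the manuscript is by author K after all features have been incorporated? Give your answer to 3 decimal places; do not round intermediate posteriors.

After 'present': normaliser = 0.75·0.1500 + 0.45·0.6000 + 0.2·0.2500; P(author Q) ≈ 0.2601, P(author K) ≈ 0.6243, P(author P) ≈ 0.1156
After 'present': normaliser = 0.75·0.2601 + 0.45·0.6243 + 0.2·0.1156; P(author Q) ≈ 0.3909, P(author K) ≈ 0.5628, P(author P) ≈ 0.0463
After 'absent': normaliser = 0.25·0.3909 + 0.55·0.5628 + 0.8·0.0463; P(author Q) ≈ 0.2199, P(author K) ≈ 0.6967, P(author P) ≈ 0.0834
After 'absent': normaliser = 0.25·0.2199 + 0.55·0.6967 + 0.8·0.0834; P(author Q) ≈ 0.1089, P(author K) ≈ 0.7589, P(author P) ≈ 0.1322

0.759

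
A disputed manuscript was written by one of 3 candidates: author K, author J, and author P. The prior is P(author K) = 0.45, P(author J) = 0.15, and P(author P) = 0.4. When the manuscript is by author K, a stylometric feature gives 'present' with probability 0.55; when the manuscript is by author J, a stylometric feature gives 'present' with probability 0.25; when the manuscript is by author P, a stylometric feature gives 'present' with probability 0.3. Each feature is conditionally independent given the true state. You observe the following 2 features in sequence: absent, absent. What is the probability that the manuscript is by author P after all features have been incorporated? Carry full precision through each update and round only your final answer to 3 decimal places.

After 'absent': normaliser = 0.45·0.4500 + 0.75·0.1500 + 0.7·0.4000; P(author K) ≈ 0.3403, P(author J) ≈ 0.1891, P(author P) ≈ 0.4706
After 'absent': normaliser = 0.45·0.3403 + 0.75·0.1891 + 0.7·0.4706; P(author K) ≈ 0.2453, P(author J) ≈ 0.2271, P(author P) ≈ 0.5276

0.528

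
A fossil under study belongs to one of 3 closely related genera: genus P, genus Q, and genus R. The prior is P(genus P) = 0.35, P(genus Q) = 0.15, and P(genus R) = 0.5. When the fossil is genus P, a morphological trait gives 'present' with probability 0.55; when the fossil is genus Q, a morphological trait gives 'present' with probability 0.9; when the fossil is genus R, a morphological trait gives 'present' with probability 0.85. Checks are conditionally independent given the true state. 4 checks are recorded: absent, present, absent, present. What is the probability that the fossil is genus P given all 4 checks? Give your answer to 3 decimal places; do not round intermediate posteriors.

After 'absent': normaliser = 0.45·0.3500 + 0.1·0.1500 + 0.15·0.5000; P(genus P) ≈ 0.6364, P(genus Q) ≈ 0.0606, P(genus R) ≈ 0.3030
After 'present': normaliser = 0.55·0.6364 + 0.9·0.0606 + 0.85·0.3030; P(genus P) ≈ 0.5286, P(genus Q) ≈ 0.0824, P(genus R) ≈ 0.3890
After 'absent': normaliser = 0.45·0.5286 + 0.1·0.0824 + 0.15·0.3890; P(genus P) ≈ 0.7813, P(genus Q) ≈ 0.0271, P(genus R) ≈ 0.1917
After 'present': normaliser = 0.55·0.7813 + 0.9·0.0271 + 0.85·0.1917; P(genus P) ≈ 0.6965, P(genus Q) ≈ 0.0395, P(genus R) ≈ 0.2640

0.696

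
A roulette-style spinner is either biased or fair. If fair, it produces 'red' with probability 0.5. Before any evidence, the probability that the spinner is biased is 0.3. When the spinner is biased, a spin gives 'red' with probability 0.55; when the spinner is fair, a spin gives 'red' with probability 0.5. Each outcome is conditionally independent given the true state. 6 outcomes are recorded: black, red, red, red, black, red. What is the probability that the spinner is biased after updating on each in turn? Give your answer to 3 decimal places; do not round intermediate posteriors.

0.337

After 'black': P(biased) = 0.45·0.3000 / (0.45·0.3000 + 0.5·0.7000) ≈ 0.2784
After 'red': P(biased) = 0.55·0.2784 / (0.55·0.2784 + 0.5·0.7216) ≈ 0.2979
After 'red': P(biased) = 0.55·0.2979 / (0.55·0.2979 + 0.5·0.7021) ≈ 0.3182
After 'red': P(biased) = 0.55·0.3182 / (0.55·0.3182 + 0.5·0.6818) ≈ 0.3392
After 'black': P(biased) = 0.45·0.3392 / (0.45·0.3392 + 0.5·0.6608) ≈ 0.3160
After 'red': P(biased) = 0.55·0.3160 / (0.55·0.3160 + 0.5·0.6840) ≈ 0.3370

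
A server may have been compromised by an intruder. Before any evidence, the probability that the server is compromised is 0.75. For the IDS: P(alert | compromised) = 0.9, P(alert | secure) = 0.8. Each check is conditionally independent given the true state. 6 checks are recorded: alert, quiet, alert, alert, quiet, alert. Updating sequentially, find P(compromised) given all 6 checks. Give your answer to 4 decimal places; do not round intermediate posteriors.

0.5457

After 'alert': P(compromised) = 0.9·0.7500 / (0.9·0.7500 + 0.8·0.2500) ≈ 0.7714
After 'quiet': P(compromised) = 0.1·0.7714 / (0.1·0.7714 + 0.2·0.2286) ≈ 0.6279
After 'alert': P(compromised) = 0.9·0.6279 / (0.9·0.6279 + 0.8·0.3721) ≈ 0.6550
After 'alert': P(compromised) = 0.9·0.6550 / (0.9·0.6550 + 0.8·0.3450) ≈ 0.6811
After 'quiet': P(compromised) = 0.1·0.6811 / (0.1·0.6811 + 0.2·0.3189) ≈ 0.5164
After 'alert': P(compromised) = 0.9·0.5164 / (0.9·0.5164 + 0.8·0.4836) ≈ 0.5457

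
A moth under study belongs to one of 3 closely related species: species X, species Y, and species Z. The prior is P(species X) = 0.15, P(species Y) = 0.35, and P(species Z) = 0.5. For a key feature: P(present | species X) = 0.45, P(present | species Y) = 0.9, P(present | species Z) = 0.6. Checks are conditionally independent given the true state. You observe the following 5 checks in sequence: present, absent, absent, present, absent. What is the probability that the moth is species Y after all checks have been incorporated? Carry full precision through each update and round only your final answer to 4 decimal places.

0.0168

After 'present': normaliser = 0.45·0.1500 + 0.9·0.3500 + 0.6·0.5000; P(species X) ≈ 0.0989, P(species Y) ≈ 0.4615, P(species Z) ≈ 0.4396
After 'absent': normaliser = 0.55·0.0989 + 0.1·0.4615 + 0.4·0.4396; P(species X) ≈ 0.1968, P(species Y) ≈ 0.1670, P(species Z) ≈ 0.6362
After 'absent': normaliser = 0.55·0.1968 + 0.1·0.1670 + 0.4·0.6362; P(species X) ≈ 0.2853, P(species Y) ≈ 0.0440, P(species Z) ≈ 0.6707
After 'present': normaliser = 0.45·0.2853 + 0.9·0.0440 + 0.6·0.6707; P(species X) ≈ 0.2251, P(species Y) ≈ 0.0694, P(species Z) ≈ 0.7055
After 'absent': normaliser = 0.55·0.2251 + 0.1·0.0694 + 0.4·0.7055; P(species X) ≈ 0.2998, P(species Y) ≈ 0.0168, P(species Z) ≈ 0.6834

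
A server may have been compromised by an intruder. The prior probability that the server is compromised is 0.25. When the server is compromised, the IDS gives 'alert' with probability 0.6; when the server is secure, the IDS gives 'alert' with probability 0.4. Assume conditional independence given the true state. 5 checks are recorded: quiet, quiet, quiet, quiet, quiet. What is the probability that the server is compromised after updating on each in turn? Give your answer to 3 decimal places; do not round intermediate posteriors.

0.042

Apply Bayes' rule sequentially, carrying P(compromised) forward.
After 'quiet': P(compromised) = 0.4·0.2500 / (0.4·0.2500 + 0.6·0.7500) ≈ 0.1818
After 'quiet': P(compromised) = 0.4·0.1818 / (0.4·0.1818 + 0.6·0.8182) ≈ 0.1290
After 'quiet': P(compromised) = 0.4·0.1290 / (0.4·0.1290 + 0.6·0.8710) ≈ 0.0899
After 'quiet': P(compromised) = 0.4·0.0899 / (0.4·0.0899 + 0.6·0.9101) ≈ 0.0618
After 'quiet': P(compromised) = 0.4·0.0618 / (0.4·0.0618 + 0.6·0.9382) ≈ 0.0420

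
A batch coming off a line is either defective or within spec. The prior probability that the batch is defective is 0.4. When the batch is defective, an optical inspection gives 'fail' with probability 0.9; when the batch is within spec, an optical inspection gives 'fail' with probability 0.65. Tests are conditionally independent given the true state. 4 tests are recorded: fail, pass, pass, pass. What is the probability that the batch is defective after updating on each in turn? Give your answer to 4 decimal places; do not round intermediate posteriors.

Each posterior becomes the prior for the next update.
After 'fail': P(defective) = 0.9·0.4000 / (0.9·0.4000 + 0.65·0.6000) ≈ 0.4800
After 'pass': P(defective) = 0.1·0.4800 / (0.1·0.4800 + 0.35·0.5200) ≈ 0.2087
After 'pass': P(defective) = 0.1·0.2087 / (0.1·0.2087 + 0.35·0.7913) ≈ 0.0701
After 'pass': P(defective) = 0.1·0.0701 / (0.1·0.0701 + 0.35·0.9299) ≈ 0.0211

0.0211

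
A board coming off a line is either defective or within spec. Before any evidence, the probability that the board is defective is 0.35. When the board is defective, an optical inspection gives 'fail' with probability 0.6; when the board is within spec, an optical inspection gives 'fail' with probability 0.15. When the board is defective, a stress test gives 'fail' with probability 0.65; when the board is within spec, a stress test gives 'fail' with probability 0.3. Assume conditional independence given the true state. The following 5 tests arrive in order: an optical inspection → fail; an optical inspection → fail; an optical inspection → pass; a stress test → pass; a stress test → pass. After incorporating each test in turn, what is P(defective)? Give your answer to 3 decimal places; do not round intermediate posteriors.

0.503

After an optical inspection='fail': P(defective) = 0.6·0.3500 / (0.6·0.3500 + 0.15·0.6500) ≈ 0.6829
After an optical inspection='fail': P(defective) = 0.6·0.6829 / (0.6·0.6829 + 0.15·0.3171) ≈ 0.8960
After an optical inspection='pass': P(defective) = 0.4·0.8960 / (0.4·0.8960 + 0.85·0.1040) ≈ 0.8021
After a stress test='pass': P(defective) = 0.35·0.8021 / (0.35·0.8021 + 0.7·0.1979) ≈ 0.6697
After a stress test='pass': P(defective) = 0.35·0.6697 / (0.35·0.6697 + 0.7·0.3303) ≈ 0.5034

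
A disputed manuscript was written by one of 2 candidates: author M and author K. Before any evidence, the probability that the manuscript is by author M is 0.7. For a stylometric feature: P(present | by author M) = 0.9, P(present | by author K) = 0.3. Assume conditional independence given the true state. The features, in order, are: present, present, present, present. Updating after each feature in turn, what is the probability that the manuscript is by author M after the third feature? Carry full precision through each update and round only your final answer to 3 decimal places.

0.984

After 'present': P(author M) = 0.9·0.7000 / (0.9·0.7000 + 0.3·0.3000) ≈ 0.8750
After 'present': P(author M) = 0.9·0.8750 / (0.9·0.8750 + 0.3·0.1250) ≈ 0.9545
After 'present': P(author M) = 0.9·0.9545 / (0.9·0.9545 + 0.3·0.0455) ≈ 0.9844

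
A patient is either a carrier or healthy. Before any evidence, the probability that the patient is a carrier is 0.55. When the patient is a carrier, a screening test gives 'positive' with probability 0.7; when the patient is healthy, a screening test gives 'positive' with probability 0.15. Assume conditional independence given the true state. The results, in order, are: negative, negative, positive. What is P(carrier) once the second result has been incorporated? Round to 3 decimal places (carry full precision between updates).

0.132

After 'negative': P(carrier) = 0.3·0.5500 / (0.3·0.5500 + 0.85·0.4500) ≈ 0.3014
After 'negative': P(carrier) = 0.3·0.3014 / (0.3·0.3014 + 0.85·0.6986) ≈ 0.1321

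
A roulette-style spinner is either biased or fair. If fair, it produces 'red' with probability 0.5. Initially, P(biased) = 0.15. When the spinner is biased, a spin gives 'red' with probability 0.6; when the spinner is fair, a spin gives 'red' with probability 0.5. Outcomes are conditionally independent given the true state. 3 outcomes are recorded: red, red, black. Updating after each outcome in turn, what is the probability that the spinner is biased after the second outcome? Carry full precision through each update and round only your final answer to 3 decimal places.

Apply Bayes' rule sequentially, carrying P(biased) forward.
After 'red': P(biased) = 0.6·0.1500 / (0.6·0.1500 + 0.5·0.8500) ≈ 0.1748
After 'red': P(biased) = 0.6·0.1748 / (0.6·0.1748 + 0.5·0.8252) ≈ 0.2026

0.203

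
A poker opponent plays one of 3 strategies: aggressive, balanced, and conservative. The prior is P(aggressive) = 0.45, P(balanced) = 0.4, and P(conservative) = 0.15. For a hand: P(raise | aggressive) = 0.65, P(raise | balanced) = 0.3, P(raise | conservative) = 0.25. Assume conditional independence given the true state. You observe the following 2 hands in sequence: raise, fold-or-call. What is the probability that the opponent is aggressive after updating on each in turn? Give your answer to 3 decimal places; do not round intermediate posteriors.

After 'raise': normaliser = 0.65·0.4500 + 0.3·0.4000 + 0.25·0.1500; P(aggressive) ≈ 0.6500, P(balanced) ≈ 0.2667, P(conservative) ≈ 0.0833
After 'fold-or-call': normaliser = 0.35·0.6500 + 0.7·0.2667 + 0.75·0.0833; P(aggressive) ≈ 0.4773, P(balanced) ≈ 0.3916, P(conservative) ≈ 0.1311

0.477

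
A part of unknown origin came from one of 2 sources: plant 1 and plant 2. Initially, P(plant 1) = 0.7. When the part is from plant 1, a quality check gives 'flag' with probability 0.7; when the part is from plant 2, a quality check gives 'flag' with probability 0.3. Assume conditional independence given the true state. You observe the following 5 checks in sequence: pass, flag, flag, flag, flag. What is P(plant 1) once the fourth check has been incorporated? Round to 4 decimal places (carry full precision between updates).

0.9270

After 'pass': P(plant 1) = 0.3·0.7000 / (0.3·0.7000 + 0.7·0.3000) ≈ 0.5000
After 'flag': P(plant 1) = 0.7·0.5000 / (0.7·0.5000 + 0.3·0.5000) ≈ 0.7000
After 'flag': P(plant 1) = 0.7·0.7000 / (0.7·0.7000 + 0.3·0.3000) ≈ 0.8448
After 'flag': P(plant 1) = 0.7·0.8448 / (0.7·0.8448 + 0.3·0.1552) ≈ 0.9270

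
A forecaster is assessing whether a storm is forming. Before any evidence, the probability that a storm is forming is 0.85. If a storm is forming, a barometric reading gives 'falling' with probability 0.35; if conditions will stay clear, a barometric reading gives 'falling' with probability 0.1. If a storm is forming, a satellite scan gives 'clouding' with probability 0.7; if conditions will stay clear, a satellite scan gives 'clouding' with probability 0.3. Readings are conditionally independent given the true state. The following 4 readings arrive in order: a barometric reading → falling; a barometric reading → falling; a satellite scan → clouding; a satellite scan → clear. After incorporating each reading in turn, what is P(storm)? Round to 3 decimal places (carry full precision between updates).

After a barometric reading='falling': P(storm) = 0.35·0.8500 / (0.35·0.8500 + 0.1·0.1500) ≈ 0.9520
After a barometric reading='falling': P(storm) = 0.35·0.9520 / (0.35·0.9520 + 0.1·0.0480) ≈ 0.9858
After a satellite scan='clouding': P(storm) = 0.7·0.9858 / (0.7·0.9858 + 0.3·0.0142) ≈ 0.9939
After a satellite scan='clear': P(storm) = 0.3·0.9939 / (0.3·0.9939 + 0.7·0.0061) ≈ 0.9858

0.986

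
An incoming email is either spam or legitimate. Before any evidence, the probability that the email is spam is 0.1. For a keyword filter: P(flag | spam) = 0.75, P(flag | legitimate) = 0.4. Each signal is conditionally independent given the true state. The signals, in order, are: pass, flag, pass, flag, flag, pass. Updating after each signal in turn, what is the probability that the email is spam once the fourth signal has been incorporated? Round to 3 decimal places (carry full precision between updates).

0.064

After 'pass': P(spam) = 0.25·0.1000 / (0.25·0.1000 + 0.6·0.9000) ≈ 0.0442
After 'flag': P(spam) = 0.75·0.0442 / (0.75·0.0442 + 0.4·0.9558) ≈ 0.0799
After 'pass': P(spam) = 0.25·0.0799 / (0.25·0.0799 + 0.6·0.9201) ≈ 0.0349
After 'flag': P(spam) = 0.75·0.0349 / (0.75·0.0349 + 0.4·0.9651) ≈ 0.0635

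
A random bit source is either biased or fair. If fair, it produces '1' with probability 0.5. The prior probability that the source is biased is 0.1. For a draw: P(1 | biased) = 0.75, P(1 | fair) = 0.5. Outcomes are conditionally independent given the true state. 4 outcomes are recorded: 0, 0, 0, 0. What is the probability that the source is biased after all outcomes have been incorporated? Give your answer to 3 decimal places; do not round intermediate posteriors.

Each posterior becomes the prior for the next update.
After '0': P(biased) = 0.25·0.1000 / (0.25·0.1000 + 0.5·0.9000) ≈ 0.0526
After '0': P(biased) = 0.25·0.0526 / (0.25·0.0526 + 0.5·0.9474) ≈ 0.0270
After '0': P(biased) = 0.25·0.0270 / (0.25·0.0270 + 0.5·0.9730) ≈ 0.0137
After '0': P(biased) = 0.25·0.0137 / (0.25·0.0137 + 0.5·0.9863) ≈ 0.0069

0.007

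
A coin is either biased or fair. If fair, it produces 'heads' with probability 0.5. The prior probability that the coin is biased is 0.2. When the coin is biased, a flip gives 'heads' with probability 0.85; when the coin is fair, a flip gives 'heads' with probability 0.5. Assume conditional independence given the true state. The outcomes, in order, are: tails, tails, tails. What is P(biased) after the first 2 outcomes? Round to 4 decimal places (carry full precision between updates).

After 'tails': P(biased) = 0.15·0.2000 / (0.15·0.2000 + 0.5·0.8000) ≈ 0.0698
After 'tails': P(biased) = 0.15·0.0698 / (0.15·0.0698 + 0.5·0.9302) ≈ 0.0220

0.0220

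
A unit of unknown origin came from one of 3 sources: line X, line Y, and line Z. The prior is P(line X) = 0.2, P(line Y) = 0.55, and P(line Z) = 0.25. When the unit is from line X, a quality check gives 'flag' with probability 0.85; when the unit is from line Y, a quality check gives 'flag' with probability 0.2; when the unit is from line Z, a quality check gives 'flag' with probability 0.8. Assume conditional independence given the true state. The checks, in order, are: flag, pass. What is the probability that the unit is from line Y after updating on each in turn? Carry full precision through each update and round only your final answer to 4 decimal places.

Apply Bayes' rule sequentially, carrying P(line Y) forward.
After 'flag': normaliser = 0.85·0.2000 + 0.2·0.5500 + 0.8·0.2500; P(line X) ≈ 0.3542, P(line Y) ≈ 0.2292, P(line Z) ≈ 0.4167
After 'pass': normaliser = 0.15·0.3542 + 0.8·0.2292 + 0.2·0.4167; P(line X) ≈ 0.1661, P(line Y) ≈ 0.5733, P(line Z) ≈ 0.2606

0.5733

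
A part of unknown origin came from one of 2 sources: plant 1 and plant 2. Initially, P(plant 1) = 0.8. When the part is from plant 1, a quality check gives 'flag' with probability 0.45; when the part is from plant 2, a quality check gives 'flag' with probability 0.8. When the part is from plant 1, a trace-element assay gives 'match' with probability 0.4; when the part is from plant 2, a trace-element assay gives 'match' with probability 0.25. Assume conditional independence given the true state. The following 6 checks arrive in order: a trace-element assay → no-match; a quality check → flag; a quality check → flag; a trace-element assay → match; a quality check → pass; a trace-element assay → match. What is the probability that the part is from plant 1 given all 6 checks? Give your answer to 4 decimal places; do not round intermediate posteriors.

After a trace-element assay='no-match': P(plant 1) = 0.6·0.8000 / (0.6·0.8000 + 0.75·0.2000) ≈ 0.7619
After a quality check='flag': P(plant 1) = 0.45·0.7619 / (0.45·0.7619 + 0.8·0.2381) ≈ 0.6429
After a quality check='flag': P(plant 1) = 0.45·0.6429 / (0.45·0.6429 + 0.8·0.3571) ≈ 0.5031
After a trace-element assay='match': P(plant 1) = 0.4·0.5031 / (0.4·0.5031 + 0.25·0.4969) ≈ 0.6183
After a quality check='pass': P(plant 1) = 0.55·0.6183 / (0.55·0.6183 + 0.2·0.3817) ≈ 0.8167
After a trace-element assay='match': P(plant 1) = 0.4·0.8167 / (0.4·0.8167 + 0.25·0.1833) ≈ 0.8770

0.8770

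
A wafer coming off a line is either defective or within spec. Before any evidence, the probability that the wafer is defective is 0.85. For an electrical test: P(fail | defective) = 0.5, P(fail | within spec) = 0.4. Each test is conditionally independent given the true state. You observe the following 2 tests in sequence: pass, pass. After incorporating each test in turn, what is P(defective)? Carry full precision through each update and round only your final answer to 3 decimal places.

0.797

After 'pass': P(defective) = 0.5·0.8500 / (0.5·0.8500 + 0.6·0.1500) ≈ 0.8252
After 'pass': P(defective) = 0.5·0.8252 / (0.5·0.8252 + 0.6·0.1748) ≈ 0.7974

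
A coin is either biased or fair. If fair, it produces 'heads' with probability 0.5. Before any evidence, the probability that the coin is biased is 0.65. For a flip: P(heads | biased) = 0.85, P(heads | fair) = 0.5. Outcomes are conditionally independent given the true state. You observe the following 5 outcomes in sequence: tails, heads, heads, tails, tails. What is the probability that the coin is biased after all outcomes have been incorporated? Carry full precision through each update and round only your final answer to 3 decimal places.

Apply Bayes' rule sequentially, carrying P(biased) forward.
After 'tails': P(biased) = 0.15·0.6500 / (0.15·0.6500 + 0.5·0.3500) ≈ 0.3578
After 'heads': P(biased) = 0.85·0.3578 / (0.85·0.3578 + 0.5·0.6422) ≈ 0.4864
After 'heads': P(biased) = 0.85·0.4864 / (0.85·0.4864 + 0.5·0.5136) ≈ 0.6169
After 'tails': P(biased) = 0.15·0.6169 / (0.15·0.6169 + 0.5·0.3831) ≈ 0.3257
After 'tails': P(biased) = 0.15·0.3257 / (0.15·0.3257 + 0.5·0.6743) ≈ 0.1266

0.127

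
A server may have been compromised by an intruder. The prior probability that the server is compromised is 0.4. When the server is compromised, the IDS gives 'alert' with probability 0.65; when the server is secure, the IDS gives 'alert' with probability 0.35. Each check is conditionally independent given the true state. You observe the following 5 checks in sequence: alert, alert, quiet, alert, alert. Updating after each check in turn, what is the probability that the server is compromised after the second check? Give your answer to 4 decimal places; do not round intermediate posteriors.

Each posterior becomes the prior for the next update.
After 'alert': P(compromised) = 0.65·0.4000 / (0.65·0.4000 + 0.35·0.6000) ≈ 0.5532
After 'alert': P(compromised) = 0.65·0.5532 / (0.65·0.5532 + 0.35·0.4468) ≈ 0.6969

0.6969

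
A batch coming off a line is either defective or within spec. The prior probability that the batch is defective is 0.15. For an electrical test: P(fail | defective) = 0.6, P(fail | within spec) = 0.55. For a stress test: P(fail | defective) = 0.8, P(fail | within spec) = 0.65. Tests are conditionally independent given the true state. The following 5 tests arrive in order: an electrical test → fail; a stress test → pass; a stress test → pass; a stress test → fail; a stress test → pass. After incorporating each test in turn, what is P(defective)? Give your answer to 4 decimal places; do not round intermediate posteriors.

0.0423

After an electrical test='fail': P(defective) = 0.6·0.1500 / (0.6·0.1500 + 0.55·0.8500) ≈ 0.1614
After a stress test='pass': P(defective) = 0.2·0.1614 / (0.2·0.1614 + 0.35·0.8386) ≈ 0.0991
After a stress test='pass': P(defective) = 0.2·0.0991 / (0.2·0.0991 + 0.35·0.9009) ≈ 0.0591
After a stress test='fail': P(defective) = 0.8·0.0591 / (0.8·0.0591 + 0.65·0.9409) ≈ 0.0718
After a stress test='pass': P(defective) = 0.2·0.0718 / (0.2·0.0718 + 0.35·0.9282) ≈ 0.0423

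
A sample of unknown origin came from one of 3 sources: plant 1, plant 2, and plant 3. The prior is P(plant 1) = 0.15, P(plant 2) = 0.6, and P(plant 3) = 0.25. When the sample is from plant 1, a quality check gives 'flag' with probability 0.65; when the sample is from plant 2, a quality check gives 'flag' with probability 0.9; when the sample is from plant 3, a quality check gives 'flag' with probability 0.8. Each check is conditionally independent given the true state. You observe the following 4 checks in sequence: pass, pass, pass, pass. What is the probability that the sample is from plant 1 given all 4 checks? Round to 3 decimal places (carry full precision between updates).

Apply Bayes' rule sequentially, carrying P(plant 1) forward.
After 'pass': normaliser = 0.35·0.1500 + 0.1·0.6000 + 0.2·0.2500; P(plant 1) ≈ 0.3231, P(plant 2) ≈ 0.3692, P(plant 3) ≈ 0.3077
After 'pass': normaliser = 0.35·0.3231 + 0.1·0.3692 + 0.2·0.3077; P(plant 1) ≈ 0.5345, P(plant 2) ≈ 0.1745, P(plant 3) ≈ 0.2909
After 'pass': normaliser = 0.35·0.5345 + 0.1·0.1745 + 0.2·0.2909; P(plant 1) ≈ 0.7121, P(plant 2) ≈ 0.0664, P(plant 3) ≈ 0.2215
After 'pass': normaliser = 0.35·0.7121 + 0.1·0.0664 + 0.2·0.2215; P(plant 1) ≈ 0.8303, P(plant 2) ≈ 0.0221, P(plant 3) ≈ 0.1476

0.830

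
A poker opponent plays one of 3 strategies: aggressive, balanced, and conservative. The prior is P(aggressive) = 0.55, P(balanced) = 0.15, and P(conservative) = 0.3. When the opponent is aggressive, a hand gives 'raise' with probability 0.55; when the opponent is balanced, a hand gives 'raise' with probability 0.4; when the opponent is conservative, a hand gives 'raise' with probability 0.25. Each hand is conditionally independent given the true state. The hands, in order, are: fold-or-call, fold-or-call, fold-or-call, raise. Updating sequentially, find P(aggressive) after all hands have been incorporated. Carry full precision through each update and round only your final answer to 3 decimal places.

Apply Bayes' rule sequentially, carrying P(aggressive) forward.
After 'fold-or-call': normaliser = 0.45·0.5500 + 0.6·0.1500 + 0.75·0.3000; P(aggressive) ≈ 0.4400, P(balanced) ≈ 0.1600, P(conservative) ≈ 0.4000
After 'fold-or-call': normaliser = 0.45·0.4400 + 0.6·0.1600 + 0.75·0.4000; P(aggressive) ≈ 0.3333, P(balanced) ≈ 0.1616, P(conservative) ≈ 0.5051
After 'fold-or-call': normaliser = 0.45·0.3333 + 0.6·0.1616 + 0.75·0.5051; P(aggressive) ≈ 0.2397, P(balanced) ≈ 0.1550, P(conservative) ≈ 0.6053
After 'raise': normaliser = 0.55·0.2397 + 0.4·0.1550 + 0.25·0.6053; P(aggressive) ≈ 0.3820, P(balanced) ≈ 0.1796, P(conservative) ≈ 0.4384

0.382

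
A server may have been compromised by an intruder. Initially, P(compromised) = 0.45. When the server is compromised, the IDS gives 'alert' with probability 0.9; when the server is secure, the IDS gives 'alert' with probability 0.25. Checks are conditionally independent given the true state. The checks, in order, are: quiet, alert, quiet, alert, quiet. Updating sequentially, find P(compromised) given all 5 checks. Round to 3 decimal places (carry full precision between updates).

0.025

After 'quiet': P(compromised) = 0.1·0.4500 / (0.1·0.4500 + 0.75·0.5500) ≈ 0.0984
After 'alert': P(compromised) = 0.9·0.0984 / (0.9·0.0984 + 0.25·0.9016) ≈ 0.2820
After 'quiet': P(compromised) = 0.1·0.2820 / (0.1·0.2820 + 0.75·0.7180) ≈ 0.0498
After 'alert': P(compromised) = 0.9·0.0498 / (0.9·0.0498 + 0.25·0.9502) ≈ 0.1586
After 'quiet': P(compromised) = 0.1·0.1586 / (0.1·0.1586 + 0.75·0.8414) ≈ 0.0245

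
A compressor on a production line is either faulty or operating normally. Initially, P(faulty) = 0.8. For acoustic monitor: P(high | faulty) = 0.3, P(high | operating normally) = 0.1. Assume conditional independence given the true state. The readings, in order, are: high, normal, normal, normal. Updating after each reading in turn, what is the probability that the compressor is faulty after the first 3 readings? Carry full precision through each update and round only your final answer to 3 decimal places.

After 'high': P(faulty) = 0.3·0.8000 / (0.3·0.8000 + 0.1·0.2000) ≈ 0.9231
After 'normal': P(faulty) = 0.7·0.9231 / (0.7·0.9231 + 0.9·0.0769) ≈ 0.9032
After 'normal': P(faulty) = 0.7·0.9032 / (0.7·0.9032 + 0.9·0.0968) ≈ 0.8789

0.879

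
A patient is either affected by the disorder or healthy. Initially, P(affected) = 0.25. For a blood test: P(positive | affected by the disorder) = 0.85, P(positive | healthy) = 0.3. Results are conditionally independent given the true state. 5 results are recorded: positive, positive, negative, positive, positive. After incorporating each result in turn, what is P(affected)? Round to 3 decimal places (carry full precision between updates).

Each posterior becomes the prior for the next update.
After 'positive': P(affected) = 0.85·0.2500 / (0.85·0.2500 + 0.3·0.7500) ≈ 0.4857
After 'positive': P(affected) = 0.85·0.4857 / (0.85·0.4857 + 0.3·0.5143) ≈ 0.7280
After 'negative': P(affected) = 0.15·0.7280 / (0.15·0.7280 + 0.7·0.2720) ≈ 0.3644
After 'positive': P(affected) = 0.85·0.3644 / (0.85·0.3644 + 0.3·0.6356) ≈ 0.6190
After 'positive': P(affected) = 0.85·0.6190 / (0.85·0.6190 + 0.3·0.3810) ≈ 0.8215

0.822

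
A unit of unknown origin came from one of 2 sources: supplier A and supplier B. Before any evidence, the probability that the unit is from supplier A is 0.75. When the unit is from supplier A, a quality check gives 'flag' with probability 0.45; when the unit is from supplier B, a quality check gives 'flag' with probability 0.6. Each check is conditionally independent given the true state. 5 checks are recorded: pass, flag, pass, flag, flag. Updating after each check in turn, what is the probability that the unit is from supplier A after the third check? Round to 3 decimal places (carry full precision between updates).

0.810

After 'pass': P(supplier A) = 0.55·0.7500 / (0.55·0.7500 + 0.4·0.2500) ≈ 0.8049
After 'flag': P(supplier A) = 0.45·0.8049 / (0.45·0.8049 + 0.6·0.1951) ≈ 0.7557
After 'pass': P(supplier A) = 0.55·0.7557 / (0.55·0.7557 + 0.4·0.2443) ≈ 0.8097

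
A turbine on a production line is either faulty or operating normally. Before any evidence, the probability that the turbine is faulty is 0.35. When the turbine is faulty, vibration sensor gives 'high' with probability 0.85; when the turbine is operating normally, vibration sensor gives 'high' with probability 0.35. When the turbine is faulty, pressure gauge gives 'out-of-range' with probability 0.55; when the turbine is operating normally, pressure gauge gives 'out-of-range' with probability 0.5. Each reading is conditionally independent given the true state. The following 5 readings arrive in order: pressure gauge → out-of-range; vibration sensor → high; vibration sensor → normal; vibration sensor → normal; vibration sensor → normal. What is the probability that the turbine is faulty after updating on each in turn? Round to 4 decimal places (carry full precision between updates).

0.0174

After pressure gauge='out-of-range': P(faulty) = 0.55·0.3500 / (0.55·0.3500 + 0.5·0.6500) ≈ 0.3720
After vibration sensor='high': P(faulty) = 0.85·0.3720 / (0.85·0.3720 + 0.35·0.6280) ≈ 0.5899
After vibration sensor='normal': P(faulty) = 0.15·0.5899 / (0.15·0.5899 + 0.65·0.4101) ≈ 0.2492
After vibration sensor='normal': P(faulty) = 0.15·0.2492 / (0.15·0.2492 + 0.65·0.7508) ≈ 0.0712
After vibration sensor='normal': P(faulty) = 0.15·0.0712 / (0.15·0.0712 + 0.65·0.9288) ≈ 0.0174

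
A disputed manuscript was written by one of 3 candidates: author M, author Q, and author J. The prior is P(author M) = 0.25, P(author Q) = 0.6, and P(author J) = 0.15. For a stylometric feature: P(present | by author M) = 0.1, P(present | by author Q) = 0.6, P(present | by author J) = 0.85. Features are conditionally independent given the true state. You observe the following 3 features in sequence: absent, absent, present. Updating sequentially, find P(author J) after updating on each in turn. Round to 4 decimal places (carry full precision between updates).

After 'absent': normaliser = 0.9·0.2500 + 0.4·0.6000 + 0.15·0.1500; P(author M) ≈ 0.4615, P(author Q) ≈ 0.4923, P(author J) ≈ 0.0462
After 'absent': normaliser = 0.9·0.4615 + 0.4·0.4923 + 0.15·0.0462; P(author M) ≈ 0.6708, P(author Q) ≈ 0.3180, P(author J) ≈ 0.0112
After 'present': normaliser = 0.1·0.6708 + 0.6·0.3180 + 0.85·0.0112; P(author M) ≈ 0.2509, P(author Q) ≈ 0.7136, P(author J) ≈ 0.0355

0.0355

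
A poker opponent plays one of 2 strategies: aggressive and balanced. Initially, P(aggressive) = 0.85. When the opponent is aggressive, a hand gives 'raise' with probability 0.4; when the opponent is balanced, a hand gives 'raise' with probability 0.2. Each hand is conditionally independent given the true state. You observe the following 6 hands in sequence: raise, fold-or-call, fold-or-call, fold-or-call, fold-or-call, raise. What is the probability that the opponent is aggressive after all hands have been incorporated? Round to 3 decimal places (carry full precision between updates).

0.878

After 'raise': P(aggressive) = 0.4·0.8500 / (0.4·0.8500 + 0.2·0.1500) ≈ 0.9189
After 'fold-or-call': P(aggressive) = 0.6·0.9189 / (0.6·0.9189 + 0.8·0.0811) ≈ 0.8947
After 'fold-or-call': P(aggressive) = 0.6·0.8947 / (0.6·0.8947 + 0.8·0.1053) ≈ 0.8644
After 'fold-or-call': P(aggressive) = 0.6·0.8644 / (0.6·0.8644 + 0.8·0.1356) ≈ 0.8270
After 'fold-or-call': P(aggressive) = 0.6·0.8270 / (0.6·0.8270 + 0.8·0.1730) ≈ 0.7819
After 'raise': P(aggressive) = 0.4·0.7819 / (0.4·0.7819 + 0.2·0.2181) ≈ 0.8776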